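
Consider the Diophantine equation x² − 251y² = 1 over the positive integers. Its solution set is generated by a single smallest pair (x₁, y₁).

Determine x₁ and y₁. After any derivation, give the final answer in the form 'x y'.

[15; 1,5,2,1,2,…,5,1,30] for √251; ℓ=14 ⇒ convergent index 13
k=0  a_k=15  p_k/q_k = 15/1
…
k=3  a_k=2  p_k/q_k = 206/13
…
k=5  a_k=2  p_k/q_k = 808/51
…
k=7  a_k=15  p_k/q_k = 29563/1866
k=8  a_k=2  p_k/q_k = 61043/3853
k=9  a_k=2  p_k/q_k = 151649/9572
k=10  a_k=1  p_k/q_k = 212692/13425
…
k=12  a_k=5  p_k/q_k = 3097857/195535
k=13  a_k=1  p_k/q_k = 3674890/231957
(x₁, y₁) = (3674890, 231957);  3674890² − 251·231957² = 1 ✓

3674890 231957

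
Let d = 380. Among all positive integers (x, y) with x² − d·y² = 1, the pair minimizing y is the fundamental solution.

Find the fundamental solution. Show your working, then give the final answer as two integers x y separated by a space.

39 2

d=380: √d = [19; 2,38] (ℓ=2, even), read p_1/q_1
i=0: a=19 ⇒ p=19, q=1
i=1: a=2 ⇒ p=39, q=2
(x₁, y₁) = (39, 2);  39² − 380·2² = 1 ✓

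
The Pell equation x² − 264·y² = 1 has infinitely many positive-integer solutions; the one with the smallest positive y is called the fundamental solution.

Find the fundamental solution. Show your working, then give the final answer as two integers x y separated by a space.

65 4

[16; 4,32] for √264; ℓ=2 ⇒ convergent index 1
a_0=16:  p_0=16·1+0=16,  q_0=16·0+1=1
a_1=4:  p_1=4·16+1=65,  q_1=4·1+0=4
fundamental: x₁=65, y₁=4  (since 4225 − 264·16 = 1)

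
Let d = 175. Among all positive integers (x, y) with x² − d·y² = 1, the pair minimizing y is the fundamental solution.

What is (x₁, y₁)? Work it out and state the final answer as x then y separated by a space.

√175 = [13; 4,2,1,2,4,26, …], period ℓ=6 (even) → k=5
step 0: (13, 1)  from 13·(1,0) + (0,1)
step 1: (53, 4)  from 4·(13,1) + (1,0)
step 2: (119, 9)  from 2·(53,4) + (13,1)
…
step 4: (463, 35)  from 2·(172,13) + (119,9)
step 5: (2024, 153)  from 4·(463,35) + (172,13)
→ (2024, 153).  Check: 2024²=4096576, 175·153²=4096575, difference 1.

2024 153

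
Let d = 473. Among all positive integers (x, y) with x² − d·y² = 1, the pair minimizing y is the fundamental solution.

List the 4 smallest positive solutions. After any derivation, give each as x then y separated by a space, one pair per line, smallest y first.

87 4
15137 696
2633751 121100
458257537 21070704

√473 → a₀=21, period (1,2,1,42); ℓ=4 even so k=3
i=0: a=21 ⇒ p=21, q=1
i=1: a=1 ⇒ p=22, q=1
i=2: a=2 ⇒ p=65, q=3
i=3: a=1 ⇒ p=87, q=4
→ (87, 4).  Check: 87²=7569, 473·4²=7568, difference 1.
n=2: (87,4)∘(87,4) = (87·87+473·4·4, 87·4+4·87) = (15137,696)
n=3: (15137,696)∘(87,4) = (87·15137+473·4·696, 87·696+4·15137) = (2633751,121100)
n=4: (2633751,121100)∘(87,4) = (87·2633751+473·4·121100, 87·121100+4·2633751) = (458257537,21070704)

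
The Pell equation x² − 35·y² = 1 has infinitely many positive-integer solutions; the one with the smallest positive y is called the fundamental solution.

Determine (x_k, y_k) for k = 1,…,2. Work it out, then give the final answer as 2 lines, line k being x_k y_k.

√35 → a₀=5, period (1,10); ℓ=2 even so k=1
k=0  a_k=5  p_k/q_k = 5/1
k=1  a_k=1  p_k/q_k = 6/1
(x₁, y₁) = (6, 1);  6² − 35·1² = 1 ✓
n=2: (6,1)∘(6,1) = (6·6+35·1·1, 6·1+1·6) = (71,12)

6 1
71 12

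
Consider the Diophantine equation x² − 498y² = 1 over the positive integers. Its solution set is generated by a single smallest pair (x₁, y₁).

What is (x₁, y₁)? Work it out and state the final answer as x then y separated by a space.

179777 8056

√498 = [22; 3,6,22,6,3,44, …], period ℓ=6 (even) → k=5
step 0: (22, 1)  from 22·(1,0) + (0,1)
step 1: (67, 3)  from 3·(22,1) + (1,0)
…
step 3: (9395, 421)  from 22·(424,19) + (67,3)
step 4: (56794, 2545)  from 6·(9395,421) + (424,19)
step 5: (179777, 8056)  from 3·(56794,2545) + (9395,421)
→ (179777, 8056).  Check: 179777²=32319769729, 498·8056²=32319769728, difference 1.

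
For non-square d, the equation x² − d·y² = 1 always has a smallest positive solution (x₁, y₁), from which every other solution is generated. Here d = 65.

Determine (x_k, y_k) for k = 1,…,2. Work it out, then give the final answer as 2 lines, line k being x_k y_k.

129 16
33281 4128

√65 = [8; 16, …], period ℓ=1 (odd) → k=1
i=0: a=8 ⇒ p=8, q=1
i=1: a=16 ⇒ p=129, q=16
(x₁, y₁) = (129, 16);  129² − 65·16² = 1 ✓
n=2: (129,16)∘(129,16) = (129·129+65·16·16, 129·16+16·129) = (33281,4128)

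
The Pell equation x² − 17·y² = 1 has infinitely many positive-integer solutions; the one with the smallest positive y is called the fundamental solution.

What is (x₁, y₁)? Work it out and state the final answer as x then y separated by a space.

√17 = [4; 8, …], period ℓ=1 (odd) → k=1
step 0: (4, 1)  from 4·(1,0) + (0,1)
step 1: (33, 8)  from 8·(4,1) + (1,0)
→ (33, 8).  Check: 33²=1089, 17·8²=1088, difference 1.

33 8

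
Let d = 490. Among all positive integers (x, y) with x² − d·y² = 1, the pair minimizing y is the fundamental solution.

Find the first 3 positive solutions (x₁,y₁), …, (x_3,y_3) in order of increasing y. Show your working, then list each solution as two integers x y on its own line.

1039681 46968
2161873163521 97663474416
4495316905044313921 203077717488555624

[22; 7,2,1,4,4,4,1,2,7,44] for √490; ℓ=10 ⇒ convergent index 9
step 0: (22, 1)  from 22·(1,0) + (0,1)
…
step 3: (487, 22)  from 1·(332,15) + (155,7)
step 4: (2280, 103)  from 4·(487,22) + (332,15)
step 5: (9607, 434)  from 4·(2280,103) + (487,22)
…
step 8: (141338, 6385)  from 2·(50315,2273) + (40708,1839)
step 9: (1039681, 46968)  from 7·(141338,6385) + (50315,2273)
→ (1039681, 46968).  Check: 1039681²=1080936581761, 490·46968²=1080936581760, difference 1.
k=2:  x_2 = 1039681·1039681+490·46968·46968 = 2161873163521,  y_2 = 1039681·46968+46968·1039681 = 97663474416
k=3:  x_3 = 1039681·2161873163521+490·46968·97663474416 = 4495316905044313921,  y_3 = 1039681·97663474416+46968·2161873163521 = 203077717488555624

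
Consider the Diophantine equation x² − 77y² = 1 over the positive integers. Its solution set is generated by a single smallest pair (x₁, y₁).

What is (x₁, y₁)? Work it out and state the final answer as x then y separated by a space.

d=77: √d = [8; 1,3,2,3,1,16] (ℓ=6, even), read p_5/q_5
i=0: a=8 ⇒ p=8, q=1
…
i=4: a=3 ⇒ p=272, q=31
i=5: a=1 ⇒ p=351, q=40
fundamental: x₁=351, y₁=40  (since 123201 − 77·1600 = 1)

351 40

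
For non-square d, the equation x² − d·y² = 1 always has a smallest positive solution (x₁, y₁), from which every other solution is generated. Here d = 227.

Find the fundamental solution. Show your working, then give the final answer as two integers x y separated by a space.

√227 → a₀=15, period (15,30); ℓ=2 even so k=1
a_0=15:  p_0=15·1+0=15,  q_0=15·0+1=1
a_1=15:  p_1=15·15+1=226,  q_1=15·1+0=15
(x₁, y₁) = (226, 15);  226² − 227·15² = 1 ✓

226 15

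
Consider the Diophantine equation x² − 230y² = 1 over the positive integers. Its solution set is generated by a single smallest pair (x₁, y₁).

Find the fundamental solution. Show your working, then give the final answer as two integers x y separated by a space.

√230 → a₀=15, period (6,30); ℓ=2 even so k=1
k=0  a_k=15  p_k/q_k = 15/1
k=1  a_k=6  p_k/q_k = 91/6
fundamental: x₁=91, y₁=6  (since 8281 − 230·36 = 1)

91 6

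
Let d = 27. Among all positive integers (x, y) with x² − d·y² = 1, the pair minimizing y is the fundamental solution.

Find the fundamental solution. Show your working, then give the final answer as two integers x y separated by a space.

26 5

[5; 5,10] for √27; ℓ=2 ⇒ convergent index 1
k=0  a_k=5  p_k/q_k = 5/1
k=1  a_k=5  p_k/q_k = 26/5
fundamental: x₁=26, y₁=5  (since 676 − 27·25 = 1)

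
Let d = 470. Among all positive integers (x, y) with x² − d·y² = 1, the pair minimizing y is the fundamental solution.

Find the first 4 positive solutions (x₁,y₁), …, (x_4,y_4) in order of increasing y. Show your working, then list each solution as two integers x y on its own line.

1691 78
5718961 263796
19341524411 892157994
65413029839041 3017278071912

√470 = [21; 1,2,8,2,1,42, …], period ℓ=6 (even) → k=5
i=0: a=21 ⇒ p=21, q=1
i=1: a=1 ⇒ p=22, q=1
…
i=4: a=2 ⇒ p=1149, q=53
i=5: a=1 ⇒ p=1691, q=78
fundamental: x₁=1691, y₁=78  (since 2859481 − 470·6084 = 1)
n=2: (1691,78)∘(1691,78) = (1691·1691+470·78·78, 1691·78+78·1691) = (5718961,263796)
n=3: (5718961,263796)∘(1691,78) = (1691·5718961+470·78·263796, 1691·263796+78·5718961) = (19341524411,892157994)
n=4: (19341524411,892157994)∘(1691,78) = (1691·19341524411+470·78·892157994, 1691·892157994+78·19341524411) = (65413029839041,3017278071912)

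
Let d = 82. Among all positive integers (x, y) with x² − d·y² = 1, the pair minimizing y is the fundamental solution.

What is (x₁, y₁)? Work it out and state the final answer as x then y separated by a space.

163 18

[9; 18] for √82; ℓ=1 ⇒ convergent index 1
a_0=9:  p_0=9·1+0=9,  q_0=9·0+1=1
a_1=18:  p_1=18·9+1=163,  q_1=18·1+0=18
→ (163, 18).  Check: 163²=26569, 82·18²=26568, difference 1.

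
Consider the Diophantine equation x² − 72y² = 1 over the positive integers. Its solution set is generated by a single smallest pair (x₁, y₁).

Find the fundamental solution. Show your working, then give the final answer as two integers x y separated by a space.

17 2

[8; 2,16] for √72; ℓ=2 ⇒ convergent index 1
step 0: (8, 1)  from 8·(1,0) + (0,1)
step 1: (17, 2)  from 2·(8,1) + (1,0)
(x₁, y₁) = (17, 2);  17² − 72·2² = 1 ✓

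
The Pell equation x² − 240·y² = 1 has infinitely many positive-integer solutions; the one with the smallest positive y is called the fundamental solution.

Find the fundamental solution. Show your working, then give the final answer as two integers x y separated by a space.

31 2

d=240: √d = [15; 2,30] (ℓ=2, even), read p_1/q_1
k=0  a_k=15  p_k/q_k = 15/1
k=1  a_k=2  p_k/q_k = 31/2
→ (31, 2).  Check: 31²=961, 240·2²=960, difference 1.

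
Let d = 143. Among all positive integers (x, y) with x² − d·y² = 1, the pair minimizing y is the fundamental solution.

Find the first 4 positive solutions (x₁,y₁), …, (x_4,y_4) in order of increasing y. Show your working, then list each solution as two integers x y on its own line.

d=143: √d = [11; 1,22] (ℓ=2, even), read p_1/q_1
k=0  a_k=11  p_k/q_k = 11/1
k=1  a_k=1  p_k/q_k = 12/1
→ (12, 1).  Check: 12²=144, 143·1²=143, difference 1.
(12+1√143)^2 = 287 + 24√143
(12+1√143)^3 = 6876 + 575√143
(12+1√143)^4 = 164737 + 13776√143

12 1
287 24
6876 575
164737 13776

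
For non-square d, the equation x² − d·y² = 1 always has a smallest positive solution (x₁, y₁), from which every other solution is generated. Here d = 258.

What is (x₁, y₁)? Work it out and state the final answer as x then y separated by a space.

257 16

d=258: √d = [16; 16,32] (ℓ=2, even), read p_1/q_1
k=0  a_k=16  p_k/q_k = 16/1
k=1  a_k=16  p_k/q_k = 257/16
(x₁, y₁) = (257, 16);  257² − 258·16² = 1 ✓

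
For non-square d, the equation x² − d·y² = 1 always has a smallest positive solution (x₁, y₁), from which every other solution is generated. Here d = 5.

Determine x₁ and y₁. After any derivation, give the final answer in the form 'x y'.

9 4

√5 → a₀=2, period (4); ℓ=1 odd so k=1
a_0=2:  p_0=2·1+0=2,  q_0=2·0+1=1
a_1=4:  p_1=4·2+1=9,  q_1=4·1+0=4
→ (9, 4).  Check: 9²=81, 5·4²=80, difference 1.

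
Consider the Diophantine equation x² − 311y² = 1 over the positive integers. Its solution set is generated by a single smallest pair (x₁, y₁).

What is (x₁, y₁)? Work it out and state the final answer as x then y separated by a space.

16883880 957397

[17; 1,1,1,2,1,…,1,1,34] for √311; ℓ=16 ⇒ convergent index 15
k=0  a_k=17  p_k/q_k = 17/1
k=1  a_k=1  p_k/q_k = 18/1
k=2  a_k=1  p_k/q_k = 35/2
k=3  a_k=1  p_k/q_k = 53/3
…
k=5  a_k=1  p_k/q_k = 194/11
k=6  a_k=6  p_k/q_k = 1305/74
…
k=8  a_k=17  p_k/q_k = 71158/4035
k=9  a_k=3  p_k/q_k = 217583/12338
k=10  a_k=6  p_k/q_k = 1376656/78063
k=11  a_k=1  p_k/q_k = 1594239/90401
k=12  a_k=2  p_k/q_k = 4565134/258865
k=13  a_k=1  p_k/q_k = 6159373/349266
k=14  a_k=1  p_k/q_k = 10724507/608131
k=15  a_k=1  p_k/q_k = 16883880/957397
fundamental: x₁=16883880, y₁=957397  (since 285065403854400 − 311·916609015609 = 1)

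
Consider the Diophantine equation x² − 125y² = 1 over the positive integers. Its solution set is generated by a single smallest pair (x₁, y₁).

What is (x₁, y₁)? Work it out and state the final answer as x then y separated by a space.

d=125: √d = [11; 5,1,1,5,22] (ℓ=5, odd), read p_9/q_9
k=0  a_k=11  p_k/q_k = 11/1
k=1  a_k=5  p_k/q_k = 56/5
…
k=3  a_k=1  p_k/q_k = 123/11
k=4  a_k=5  p_k/q_k = 682/61
k=5  a_k=22  p_k/q_k = 15127/1353
k=6  a_k=5  p_k/q_k = 76317/6826
…
k=8  a_k=1  p_k/q_k = 167761/15005
k=9  a_k=5  p_k/q_k = 930249/83204
→ (930249, 83204).  Check: 930249²=865363202001, 125·83204²=865363202000, difference 1.

930249 83204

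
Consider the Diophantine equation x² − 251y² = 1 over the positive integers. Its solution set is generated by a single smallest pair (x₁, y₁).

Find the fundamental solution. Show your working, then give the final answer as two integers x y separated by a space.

d=251: √d = [15; 1,5,2,1,2,…,5,1,30] (ℓ=14, even), read p_13/q_13
a_0=15:  p_0=15·1+0=15,  q_0=15·0+1=1
…
a_7=15:  p_7=15·1917+808=29563,  q_7=15·121+51=1866
…
a_10=1:  p_10=1·151649+61043=212692,  q_10=1·9572+3853=13425
…
a_12=5:  p_12=5·577033+212692=3097857,  q_12=5·36422+13425=195535
a_13=1:  p_13=1·3097857+577033=3674890,  q_13=1·195535+36422=231957
→ (3674890, 231957).  Check: 3674890²=13504816512100, 251·231957²=13504816512099, difference 1.

3674890 231957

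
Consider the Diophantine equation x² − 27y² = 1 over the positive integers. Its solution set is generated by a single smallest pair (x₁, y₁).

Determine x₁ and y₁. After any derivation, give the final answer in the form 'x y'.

√27 → a₀=5, period (5,10); ℓ=2 even so k=1
i=0: a=5 ⇒ p=5, q=1
i=1: a=5 ⇒ p=26, q=5
(x₁, y₁) = (26, 5);  26² − 27·5² = 1 ✓

26 5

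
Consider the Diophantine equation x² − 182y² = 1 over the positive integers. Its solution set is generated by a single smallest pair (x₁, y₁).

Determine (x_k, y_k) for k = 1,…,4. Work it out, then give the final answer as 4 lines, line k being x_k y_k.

27 2
1457 108
78651 5830
4245697 314712

√182 = [13; 2,26, …], period ℓ=2 (even) → k=1
step 0: (13, 1)  from 13·(1,0) + (0,1)
step 1: (27, 2)  from 2·(13,1) + (1,0)
→ (27, 2).  Check: 27²=729, 182·2²=728, difference 1.
k=2:  x_2 = 27·27+182·2·2 = 1457,  y_2 = 27·2+2·27 = 108
k=3:  x_3 = 27·1457+182·2·108 = 78651,  y_3 = 27·108+2·1457 = 5830
k=4:  x_4 = 27·78651+182·2·5830 = 4245697,  y_4 = 27·5830+2·78651 = 314712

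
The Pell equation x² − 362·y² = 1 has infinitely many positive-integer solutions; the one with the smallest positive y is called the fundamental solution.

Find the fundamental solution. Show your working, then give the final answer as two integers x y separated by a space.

723 38

d=362: √d = [19; 38] (ℓ=1, odd), read p_1/q_1
i=0: a=19 ⇒ p=19, q=1
i=1: a=38 ⇒ p=723, q=38
(x₁, y₁) = (723, 38);  723² − 362·38² = 1 ✓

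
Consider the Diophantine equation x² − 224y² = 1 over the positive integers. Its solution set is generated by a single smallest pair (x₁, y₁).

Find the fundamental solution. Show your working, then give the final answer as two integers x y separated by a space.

15 1

√224 → a₀=14, period (1,28); ℓ=2 even so k=1
i=0: a=14 ⇒ p=14, q=1
i=1: a=1 ⇒ p=15, q=1
(x₁, y₁) = (15, 1);  15² − 224·1² = 1 ✓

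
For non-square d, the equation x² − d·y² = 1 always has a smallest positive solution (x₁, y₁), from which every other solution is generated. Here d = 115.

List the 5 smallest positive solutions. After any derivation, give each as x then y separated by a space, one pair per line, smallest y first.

√115 = [10; 1,2,1,1,1,1,1,2,1,20, …], period ℓ=10 (even) → k=9
a_0=10:  p_0=10·1+0=10,  q_0=10·0+1=1
a_1=1:  p_1=1·10+1=11,  q_1=1·1+0=1
…
a_3=1:  p_3=1·32+11=43,  q_3=1·3+1=4
a_4=1:  p_4=1·43+32=75,  q_4=1·4+3=7
a_5=1:  p_5=1·75+43=118,  q_5=1·7+4=11
a_6=1:  p_6=1·118+75=193,  q_6=1·11+7=18
a_7=1:  p_7=1·193+118=311,  q_7=1·18+11=29
a_8=2:  p_8=2·311+193=815,  q_8=2·29+18=76
a_9=1:  p_9=1·815+311=1126,  q_9=1·76+29=105
→ (1126, 105).  Check: 1126²=1267876, 115·105²=1267875, difference 1.
k=2:  x_2 = 1126·1126+115·105·105 = 2535751,  y_2 = 1126·105+105·1126 = 236460
k=3:  x_3 = 1126·2535751+115·105·236460 = 5710510126,  y_3 = 1126·236460+105·2535751 = 532507815
k=4:  x_4 = 1126·5710510126+115·105·532507815 = 12860066268001,  y_4 = 1126·532507815+105·5710510126 = 1199207362920
k=5:  x_5 = 1126·12860066268001+115·105·1199207362920 = 28960863525028126,  y_5 = 1126·1199207362920+105·12860066268001 = 2700614448788025

1126 105
2535751 236460
5710510126 532507815
12860066268001 1199207362920
28960863525028126 2700614448788025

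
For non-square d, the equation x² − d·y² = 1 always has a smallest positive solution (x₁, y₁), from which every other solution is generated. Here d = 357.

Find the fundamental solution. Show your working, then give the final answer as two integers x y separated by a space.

3401 180

[18; 1,8,2,8,1,36] for √357; ℓ=6 ⇒ convergent index 5
a_0=18:  p_0=18·1+0=18,  q_0=18·0+1=1
a_1=1:  p_1=1·18+1=19,  q_1=1·1+0=1
a_2=8:  p_2=8·19+18=170,  q_2=8·1+1=9
a_3=2:  p_3=2·170+19=359,  q_3=2·9+1=19
a_4=8:  p_4=8·359+170=3042,  q_4=8·19+9=161
a_5=1:  p_5=1·3042+359=3401,  q_5=1·161+19=180
→ (3401, 180).  Check: 3401²=11566801, 357·180²=11566800, difference 1.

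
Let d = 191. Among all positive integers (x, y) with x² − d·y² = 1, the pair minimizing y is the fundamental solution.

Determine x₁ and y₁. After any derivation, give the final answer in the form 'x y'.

8994000 650783

√191 → a₀=13, period (1,4,1,1,3,…,4,1,26); ℓ=16 even so k=15
a_0=13:  p_0=13·1+0=13,  q_0=13·0+1=1
a_1=1:  p_1=1·13+1=14,  q_1=1·1+0=1
…
a_3=1:  p_3=1·69+14=83,  q_3=1·5+1=6
a_4=1:  p_4=1·83+69=152,  q_4=1·6+5=11
a_5=3:  p_5=3·152+83=539,  q_5=3·11+6=39
a_6=2:  p_6=2·539+152=1230,  q_6=2·39+11=89
a_7=2:  p_7=2·1230+539=2999,  q_7=2·89+39=217
a_8=13:  p_8=13·2999+1230=40217,  q_8=13·217+89=2910
a_9=2:  p_9=2·40217+2999=83433,  q_9=2·2910+217=6037
a_10=2:  p_10=2·83433+40217=207083,  q_10=2·6037+2910=14984
a_11=3:  p_11=3·207083+83433=704682,  q_11=3·14984+6037=50989
a_12=1:  p_12=1·704682+207083=911765,  q_12=1·50989+14984=65973
a_13=1:  p_13=1·911765+704682=1616447,  q_13=1·65973+50989=116962
a_14=4:  p_14=4·1616447+911765=7377553,  q_14=4·116962+65973=533821
a_15=1:  p_15=1·7377553+1616447=8994000,  q_15=1·533821+116962=650783
→ (8994000, 650783).  Check: 8994000²=80892036000000, 191·650783²=80892035999999, difference 1.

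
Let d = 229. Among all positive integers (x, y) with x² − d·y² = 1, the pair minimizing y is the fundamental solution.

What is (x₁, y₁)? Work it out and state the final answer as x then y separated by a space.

5848201 386460

√229 = [15; 7,1,1,7,30, …], period ℓ=5 (odd) → k=9
i=0: a=15 ⇒ p=15, q=1
…
i=2: a=1 ⇒ p=121, q=8
…
i=7: a=1 ⇒ p=413926, q=27353
i=8: a=1 ⇒ p=776325, q=51301
i=9: a=7 ⇒ p=5848201, q=386460
(x₁, y₁) = (5848201, 386460);  5848201² − 229·386460² = 1 ✓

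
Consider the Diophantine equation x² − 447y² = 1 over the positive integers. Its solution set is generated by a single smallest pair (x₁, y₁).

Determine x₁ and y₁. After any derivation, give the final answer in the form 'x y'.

√447 → a₀=21, period (7,42); ℓ=2 even so k=1
step 0: (21, 1)  from 21·(1,0) + (0,1)
step 1: (148, 7)  from 7·(21,1) + (1,0)
(x₁, y₁) = (148, 7);  148² − 447·7² = 1 ✓

148 7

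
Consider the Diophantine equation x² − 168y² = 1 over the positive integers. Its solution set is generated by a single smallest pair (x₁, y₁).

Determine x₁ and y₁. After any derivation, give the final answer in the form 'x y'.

√168 → a₀=12, period (1,24); ℓ=2 even so k=1
step 0: (12, 1)  from 12·(1,0) + (0,1)
step 1: (13, 1)  from 1·(12,1) + (1,0)
fundamental: x₁=13, y₁=1  (since 169 − 168·1 = 1)

13 1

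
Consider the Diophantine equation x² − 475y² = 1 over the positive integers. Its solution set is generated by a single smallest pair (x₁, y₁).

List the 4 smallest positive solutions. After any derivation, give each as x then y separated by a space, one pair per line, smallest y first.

57799 2652
6681448801 306565896
772362118440199 35438404443156
89283516160768675201 4096608676513381392

√475 → a₀=21, period (1,3,1,6,2,6,1,3,1,42); ℓ=10 even so k=9
k=0  a_k=21  p_k/q_k = 21/1
k=1  a_k=1  p_k/q_k = 22/1
k=2  a_k=3  p_k/q_k = 87/4
k=3  a_k=1  p_k/q_k = 109/5
k=4  a_k=6  p_k/q_k = 741/34
…
k=7  a_k=1  p_k/q_k = 11878/545
k=8  a_k=3  p_k/q_k = 45921/2107
k=9  a_k=1  p_k/q_k = 57799/2652
fundamental: x₁=57799, y₁=2652  (since 3340724401 − 475·7033104 = 1)
(57799+2652√475)^2 = 6681448801 + 306565896√475
(57799+2652√475)^3 = 772362118440199 + 35438404443156√475
(57799+2652√475)^4 = 89283516160768675201 + 4096608676513381392√475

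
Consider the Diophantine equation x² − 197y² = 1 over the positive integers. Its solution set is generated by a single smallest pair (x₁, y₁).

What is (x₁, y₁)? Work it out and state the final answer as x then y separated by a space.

393 28

√197 → a₀=14, period (28); ℓ=1 odd so k=1
a_0=14:  p_0=14·1+0=14,  q_0=14·0+1=1
a_1=28:  p_1=28·14+1=393,  q_1=28·1+0=28
(x₁, y₁) = (393, 28);  393² − 197·28² = 1 ✓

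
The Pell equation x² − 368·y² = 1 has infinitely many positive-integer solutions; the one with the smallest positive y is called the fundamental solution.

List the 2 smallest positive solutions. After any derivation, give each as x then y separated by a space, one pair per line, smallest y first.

1151 60
2649601 138120

√368 = [19; 5,2,5,38, …], period ℓ=4 (even) → k=3
a_0=19:  p_0=19·1+0=19,  q_0=19·0+1=1
a_1=5:  p_1=5·19+1=96,  q_1=5·1+0=5
a_2=2:  p_2=2·96+19=211,  q_2=2·5+1=11
a_3=5:  p_3=5·211+96=1151,  q_3=5·11+5=60
fundamental: x₁=1151, y₁=60  (since 1324801 − 368·3600 = 1)
(x_2, y_2) = (1151·1151 + 368·60·60, 1151·60 + 60·1151) = (2649601, 138120)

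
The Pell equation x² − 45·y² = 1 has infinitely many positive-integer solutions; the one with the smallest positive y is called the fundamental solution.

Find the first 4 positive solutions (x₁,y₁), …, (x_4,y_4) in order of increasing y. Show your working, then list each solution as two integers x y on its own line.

d=45: √d = [6; 1,2,2,2,1,12] (ℓ=6, even), read p_5/q_5
step 0: (6, 1)  from 6·(1,0) + (0,1)
…
step 4: (114, 17)  from 2·(47,7) + (20,3)
step 5: (161, 24)  from 1·(114,17) + (47,7)
(x₁, y₁) = (161, 24);  161² − 45·24² = 1 ✓
k=2:  x_2 = 161·161+45·24·24 = 51841,  y_2 = 161·24+24·161 = 7728
k=3:  x_3 = 161·51841+45·24·7728 = 16692641,  y_3 = 161·7728+24·51841 = 2488392
k=4:  x_4 = 161·16692641+45·24·2488392 = 5374978561,  y_4 = 161·2488392+24·16692641 = 801254496

161 24
51841 7728
16692641 2488392
5374978561 801254496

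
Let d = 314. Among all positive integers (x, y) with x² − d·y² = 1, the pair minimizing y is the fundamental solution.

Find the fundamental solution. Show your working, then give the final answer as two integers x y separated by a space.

√314 → a₀=17, period (1,2,1,1,2,1,34); ℓ=7 odd so k=13
step 0: (17, 1)  from 17·(1,0) + (0,1)
step 1: (18, 1)  from 1·(17,1) + (1,0)
…
step 8: (15824, 893)  from 1·(15381,868) + (443,25)
…
step 12: (282617, 15949)  from 2·(109882,6201) + (62853,3547)
step 13: (392499, 22150)  from 1·(282617,15949) + (109882,6201)
fundamental: x₁=392499, y₁=22150  (since 154055465001 − 314·490622500 = 1)

392499 22150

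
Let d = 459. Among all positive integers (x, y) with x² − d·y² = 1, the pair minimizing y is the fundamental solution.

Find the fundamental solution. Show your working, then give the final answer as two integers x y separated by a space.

d=459: √d = [21; 2,2,1,4,21,4,1,2,2,42] (ℓ=10, even), read p_9/q_9
a_0=21:  p_0=21·1+0=21,  q_0=21·0+1=1
a_1=2:  p_1=2·21+1=43,  q_1=2·1+0=2
…
a_3=1:  p_3=1·107+43=150,  q_3=1·5+2=7
…
a_8=2:  p_8=2·75692+60695=212079,  q_8=2·3533+2833=9899
a_9=2:  p_9=2·212079+75692=499850,  q_9=2·9899+3533=23331
→ (499850, 23331).  Check: 499850²=249850022500, 459·23331²=249850022499, difference 1.

499850 23331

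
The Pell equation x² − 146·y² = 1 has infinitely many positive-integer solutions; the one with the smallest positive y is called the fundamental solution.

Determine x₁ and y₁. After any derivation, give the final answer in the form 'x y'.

[12; 12,24] for √146; ℓ=2 ⇒ convergent index 1
k=0  a_k=12  p_k/q_k = 12/1
k=1  a_k=12  p_k/q_k = 145/12
fundamental: x₁=145, y₁=12  (since 21025 − 146·144 = 1)

145 12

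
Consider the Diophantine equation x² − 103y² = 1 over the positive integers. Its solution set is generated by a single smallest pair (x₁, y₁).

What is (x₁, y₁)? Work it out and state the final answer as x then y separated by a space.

[10; 6,1,2,1,1,9,1,1,2,1,6,20] for √103; ℓ=12 ⇒ convergent index 11
k=0  a_k=10  p_k/q_k = 10/1
…
k=3  a_k=2  p_k/q_k = 203/20
k=4  a_k=1  p_k/q_k = 274/27
k=5  a_k=1  p_k/q_k = 477/47
k=6  a_k=9  p_k/q_k = 4567/450
…
k=8  a_k=1  p_k/q_k = 9611/947
k=9  a_k=2  p_k/q_k = 24266/2391
k=10  a_k=1  p_k/q_k = 33877/3338
k=11  a_k=6  p_k/q_k = 227528/22419
→ (227528, 22419).  Check: 227528²=51768990784, 103·22419²=51768990783, difference 1.

227528 22419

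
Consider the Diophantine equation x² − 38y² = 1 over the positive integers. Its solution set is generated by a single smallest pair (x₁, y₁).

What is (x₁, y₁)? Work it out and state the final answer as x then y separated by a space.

√38 = [6; 6,12, …], period ℓ=2 (even) → k=1
i=0: a=6 ⇒ p=6, q=1
i=1: a=6 ⇒ p=37, q=6
fundamental: x₁=37, y₁=6  (since 1369 − 38·36 = 1)

37 6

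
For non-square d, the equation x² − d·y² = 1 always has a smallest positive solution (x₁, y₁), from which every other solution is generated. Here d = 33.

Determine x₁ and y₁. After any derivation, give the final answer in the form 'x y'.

23 4

√33 = [5; 1,2,1,10, …], period ℓ=4 (even) → k=3
k=0  a_k=5  p_k/q_k = 5/1
…
k=2  a_k=2  p_k/q_k = 17/3
k=3  a_k=1  p_k/q_k = 23/4
(x₁, y₁) = (23, 4);  23² − 33·4² = 1 ✓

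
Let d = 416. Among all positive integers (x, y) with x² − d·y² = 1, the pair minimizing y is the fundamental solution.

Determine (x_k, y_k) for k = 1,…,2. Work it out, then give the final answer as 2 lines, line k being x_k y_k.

5201 255
54100801 2652510

[20; 2,1,1,9,1,1,2,40] for √416; ℓ=8 ⇒ convergent index 7
step 0: (20, 1)  from 20·(1,0) + (0,1)
step 1: (41, 2)  from 2·(20,1) + (1,0)
step 2: (61, 3)  from 1·(41,2) + (20,1)
step 3: (102, 5)  from 1·(61,3) + (41,2)
…
step 5: (1081, 53)  from 1·(979,48) + (102,5)
step 6: (2060, 101)  from 1·(1081,53) + (979,48)
step 7: (5201, 255)  from 2·(2060,101) + (1081,53)
→ (5201, 255).  Check: 5201²=27050401, 416·255²=27050400, difference 1.
(5201+255√416)^2 = 54100801 + 2652510√416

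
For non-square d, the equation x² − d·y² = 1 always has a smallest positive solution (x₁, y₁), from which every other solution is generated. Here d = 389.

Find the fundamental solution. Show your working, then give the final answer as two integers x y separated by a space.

3287049 166660

d=389: √d = [19; 1,2,1,1,1,1,2,1,38] (ℓ=9, odd), read p_17/q_17
step 0: (19, 1)  from 19·(1,0) + (0,1)
step 1: (20, 1)  from 1·(19,1) + (1,0)
…
step 6: (355, 18)  from 1·(217,11) + (138,7)
…
step 10: (50925, 2582)  from 1·(49643,2517) + (1282,65)
…
step 12: (202418, 10263)  from 1·(151493,7681) + (50925,2582)
…
step 16: (2376809, 120509)  from 2·(910240,46151) + (556329,28207)
step 17: (3287049, 166660)  from 1·(2376809,120509) + (910240,46151)
(x₁, y₁) = (3287049, 166660);  3287049² − 389·166660² = 1 ✓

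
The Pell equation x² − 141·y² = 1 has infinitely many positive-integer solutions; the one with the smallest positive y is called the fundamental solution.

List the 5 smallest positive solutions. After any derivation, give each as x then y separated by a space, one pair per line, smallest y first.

95 8
18049 1520
3429215 288792
651532801 54868960
123787802975 10424813608

[11; 1,6,1,22] for √141; ℓ=4 ⇒ convergent index 3
a_0=11:  p_0=11·1+0=11,  q_0=11·0+1=1
a_1=1:  p_1=1·11+1=12,  q_1=1·1+0=1
a_2=6:  p_2=6·12+11=83,  q_2=6·1+1=7
a_3=1:  p_3=1·83+12=95,  q_3=1·7+1=8
(x₁, y₁) = (95, 8);  95² − 141·8² = 1 ✓
(x_2, y_2) = (95·95 + 141·8·8, 95·8 + 8·95) = (18049, 1520)
(x_3, y_3) = (95·18049 + 141·8·1520, 95·1520 + 8·18049) = (3429215, 288792)
(x_4, y_4) = (95·3429215 + 141·8·288792, 95·288792 + 8·3429215) = (651532801, 54868960)
(x_5, y_5) = (95·651532801 + 141·8·54868960, 95·54868960 + 8·651532801) = (123787802975, 10424813608)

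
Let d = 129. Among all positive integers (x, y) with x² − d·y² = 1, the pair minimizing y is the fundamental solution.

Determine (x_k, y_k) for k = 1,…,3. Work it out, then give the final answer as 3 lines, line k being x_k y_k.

√129 → a₀=11, period (2,1,3,1,6,1,3,1,2,22); ℓ=10 even so k=9
k=0  a_k=11  p_k/q_k = 11/1
k=1  a_k=2  p_k/q_k = 23/2
k=2  a_k=1  p_k/q_k = 34/3
k=3  a_k=3  p_k/q_k = 125/11
k=4  a_k=1  p_k/q_k = 159/14
…
k=6  a_k=1  p_k/q_k = 1238/109
…
k=8  a_k=1  p_k/q_k = 6031/531
k=9  a_k=2  p_k/q_k = 16855/1484
(x₁, y₁) = (16855, 1484);  16855² − 129·1484² = 1 ✓
(x_2, y_2) = (16855·16855 + 129·1484·1484, 16855·1484 + 1484·16855) = (568182049, 50025640)
(x_3, y_3) = (16855·568182049 + 129·1484·50025640, 16855·50025640 + 1484·568182049) = (19153416854935, 1686364322916)

16855 1484
568182049 50025640
19153416854935 1686364322916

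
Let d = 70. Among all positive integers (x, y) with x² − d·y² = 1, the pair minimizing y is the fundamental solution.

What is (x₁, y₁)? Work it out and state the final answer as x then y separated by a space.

251 30

√70 = [8; 2,1,2,1,2,16, …], period ℓ=6 (even) → k=5
step 0: (8, 1)  from 8·(1,0) + (0,1)
step 1: (17, 2)  from 2·(8,1) + (1,0)
step 2: (25, 3)  from 1·(17,2) + (8,1)
step 3: (67, 8)  from 2·(25,3) + (17,2)
step 4: (92, 11)  from 1·(67,8) + (25,3)
step 5: (251, 30)  from 2·(92,11) + (67,8)
fundamental: x₁=251, y₁=30  (since 63001 − 70·900 = 1)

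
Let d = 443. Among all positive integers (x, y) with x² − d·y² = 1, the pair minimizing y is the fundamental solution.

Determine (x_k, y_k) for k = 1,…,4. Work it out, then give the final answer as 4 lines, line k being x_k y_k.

442 21
390727 18564
345402226 16410555
305335177057 14506912056

d=443: √d = [21; 21,42] (ℓ=2, even), read p_1/q_1
i=0: a=21 ⇒ p=21, q=1
i=1: a=21 ⇒ p=442, q=21
fundamental: x₁=442, y₁=21  (since 195364 − 443·441 = 1)
n=2: (442,21)∘(442,21) = (442·442+443·21·21, 442·21+21·442) = (390727,18564)
n=3: (390727,18564)∘(442,21) = (442·390727+443·21·18564, 442·18564+21·390727) = (345402226,16410555)
n=4: (345402226,16410555)∘(442,21) = (442·345402226+443·21·16410555, 442·16410555+21·345402226) = (305335177057,14506912056)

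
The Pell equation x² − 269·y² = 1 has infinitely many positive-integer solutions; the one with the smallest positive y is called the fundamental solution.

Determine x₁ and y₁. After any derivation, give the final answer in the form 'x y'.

13449 820

[16; 2,2,32] for √269; ℓ=3 ⇒ convergent index 5
a_0=16:  p_0=16·1+0=16,  q_0=16·0+1=1
a_1=2:  p_1=2·16+1=33,  q_1=2·1+0=2
…
a_4=2:  p_4=2·2657+82=5396,  q_4=2·162+5=329
a_5=2:  p_5=2·5396+2657=13449,  q_5=2·329+162=820
fundamental: x₁=13449, y₁=820  (since 180875601 − 269·672400 = 1)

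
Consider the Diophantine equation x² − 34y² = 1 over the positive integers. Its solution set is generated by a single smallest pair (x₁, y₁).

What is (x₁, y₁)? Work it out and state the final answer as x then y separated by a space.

[5; 1,4,1,10] for √34; ℓ=4 ⇒ convergent index 3
a_0=5:  p_0=5·1+0=5,  q_0=5·0+1=1
a_1=1:  p_1=1·5+1=6,  q_1=1·1+0=1
a_2=4:  p_2=4·6+5=29,  q_2=4·1+1=5
a_3=1:  p_3=1·29+6=35,  q_3=1·5+1=6
fundamental: x₁=35, y₁=6  (since 1225 − 34·36 = 1)

35 6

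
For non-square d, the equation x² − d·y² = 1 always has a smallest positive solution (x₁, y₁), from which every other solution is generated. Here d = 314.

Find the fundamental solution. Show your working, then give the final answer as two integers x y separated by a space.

√314 = [17; 1,2,1,1,2,1,34, …], period ℓ=7 (odd) → k=13
i=0: a=17 ⇒ p=17, q=1
…
i=5: a=2 ⇒ p=319, q=18
i=6: a=1 ⇒ p=443, q=25
…
i=11: a=1 ⇒ p=109882, q=6201
i=12: a=2 ⇒ p=282617, q=15949
i=13: a=1 ⇒ p=392499, q=22150
→ (392499, 22150).  Check: 392499²=154055465001, 314·22150²=154055465000, difference 1.

392499 22150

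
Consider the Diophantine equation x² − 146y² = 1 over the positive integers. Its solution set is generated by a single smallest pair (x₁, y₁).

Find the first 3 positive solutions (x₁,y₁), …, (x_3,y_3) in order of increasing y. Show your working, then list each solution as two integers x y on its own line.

√146 → a₀=12, period (12,24); ℓ=2 even so k=1
step 0: (12, 1)  from 12·(1,0) + (0,1)
step 1: (145, 12)  from 12·(12,1) + (1,0)
→ (145, 12).  Check: 145²=21025, 146·12²=21024, difference 1.
(145+12√146)^2 = 42049 + 3480√146
(145+12√146)^3 = 12194065 + 1009188√146

145 12
42049 3480
12194065 1009188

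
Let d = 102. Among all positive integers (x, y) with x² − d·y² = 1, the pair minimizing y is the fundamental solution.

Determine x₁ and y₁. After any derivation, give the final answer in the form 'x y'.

d=102: √d = [10; 10,20] (ℓ=2, even), read p_1/q_1
k=0  a_k=10  p_k/q_k = 10/1
k=1  a_k=10  p_k/q_k = 101/10
→ (101, 10).  Check: 101²=10201, 102·10²=10200, difference 1.

101 10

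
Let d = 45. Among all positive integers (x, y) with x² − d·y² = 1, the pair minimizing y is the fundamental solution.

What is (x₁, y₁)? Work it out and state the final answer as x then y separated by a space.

d=45: √d = [6; 1,2,2,2,1,12] (ℓ=6, even), read p_5/q_5
a_0=6:  p_0=6·1+0=6,  q_0=6·0+1=1
a_1=1:  p_1=1·6+1=7,  q_1=1·1+0=1
…
a_4=2:  p_4=2·47+20=114,  q_4=2·7+3=17
a_5=1:  p_5=1·114+47=161,  q_5=1·17+7=24
fundamental: x₁=161, y₁=24  (since 25921 − 45·576 = 1)

161 24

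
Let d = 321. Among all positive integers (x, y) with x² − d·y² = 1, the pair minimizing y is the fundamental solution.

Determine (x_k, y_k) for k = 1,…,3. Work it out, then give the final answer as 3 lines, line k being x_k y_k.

215 12
92449 5160
39752855 2218788

d=321: √d = [17; 1,10,1,34] (ℓ=4, even), read p_3/q_3
step 0: (17, 1)  from 17·(1,0) + (0,1)
step 1: (18, 1)  from 1·(17,1) + (1,0)
step 2: (197, 11)  from 10·(18,1) + (17,1)
step 3: (215, 12)  from 1·(197,11) + (18,1)
→ (215, 12).  Check: 215²=46225, 321·12²=46224, difference 1.
(215+12√321)^2 = 92449 + 5160√321
(215+12√321)^3 = 39752855 + 2218788√321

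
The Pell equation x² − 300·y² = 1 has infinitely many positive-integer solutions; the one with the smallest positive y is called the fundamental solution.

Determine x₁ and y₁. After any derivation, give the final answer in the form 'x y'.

d=300: √d = [17; 3,8,3,34] (ℓ=4, even), read p_3/q_3
step 0: (17, 1)  from 17·(1,0) + (0,1)
…
step 2: (433, 25)  from 8·(52,3) + (17,1)
step 3: (1351, 78)  from 3·(433,25) + (52,3)
→ (1351, 78).  Check: 1351²=1825201, 300·78²=1825200, difference 1.

1351 78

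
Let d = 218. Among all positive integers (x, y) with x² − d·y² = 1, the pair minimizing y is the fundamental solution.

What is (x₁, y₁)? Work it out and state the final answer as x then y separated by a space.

√218 → a₀=14, period (1,3,3,1,28); ℓ=5 odd so k=9
a_0=14:  p_0=14·1+0=14,  q_0=14·0+1=1
a_1=1:  p_1=1·14+1=15,  q_1=1·1+0=1
a_2=3:  p_2=3·15+14=59,  q_2=3·1+1=4
a_3=3:  p_3=3·59+15=192,  q_3=3·4+1=13
a_4=1:  p_4=1·192+59=251,  q_4=1·13+4=17
a_5=28:  p_5=28·251+192=7220,  q_5=28·17+13=489
a_6=1:  p_6=1·7220+251=7471,  q_6=1·489+17=506
a_7=3:  p_7=3·7471+7220=29633,  q_7=3·506+489=2007
a_8=3:  p_8=3·29633+7471=96370,  q_8=3·2007+506=6527
a_9=1:  p_9=1·96370+29633=126003,  q_9=1·6527+2007=8534
fundamental: x₁=126003, y₁=8534  (since 15876756009 − 218·72829156 = 1)

126003 8534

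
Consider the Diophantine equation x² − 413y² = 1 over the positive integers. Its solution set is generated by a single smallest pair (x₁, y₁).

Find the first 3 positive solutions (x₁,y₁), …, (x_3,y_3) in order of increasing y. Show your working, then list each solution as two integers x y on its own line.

113399 5580
25718666401 1265532840
5832942102300599 287020317040740

√413 = [20; 3,9,1,4,1,9,3,40, …], period ℓ=8 (even) → k=7
k=0  a_k=20  p_k/q_k = 20/1
k=1  a_k=3  p_k/q_k = 61/3
k=2  a_k=9  p_k/q_k = 569/28
k=3  a_k=1  p_k/q_k = 630/31
k=4  a_k=4  p_k/q_k = 3089/152
k=5  a_k=1  p_k/q_k = 3719/183
k=6  a_k=9  p_k/q_k = 36560/1799
k=7  a_k=3  p_k/q_k = 113399/5580
fundamental: x₁=113399, y₁=5580  (since 12859333201 − 413·31136400 = 1)
(113399+5580√413)^2 = 25718666401 + 1265532840√413
(113399+5580√413)^3 = 5832942102300599 + 287020317040740√413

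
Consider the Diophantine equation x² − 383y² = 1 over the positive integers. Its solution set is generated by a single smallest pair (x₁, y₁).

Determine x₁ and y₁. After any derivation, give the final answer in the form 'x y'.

√383 → a₀=19, period (1,1,3,19,3,1,1,38); ℓ=8 even so k=7
i=0: a=19 ⇒ p=19, q=1
i=1: a=1 ⇒ p=20, q=1
i=2: a=1 ⇒ p=39, q=2
i=3: a=3 ⇒ p=137, q=7
i=4: a=19 ⇒ p=2642, q=135
i=5: a=3 ⇒ p=8063, q=412
i=6: a=1 ⇒ p=10705, q=547
i=7: a=1 ⇒ p=18768, q=959
fundamental: x₁=18768, y₁=959  (since 352237824 − 383·919681 = 1)

18768 959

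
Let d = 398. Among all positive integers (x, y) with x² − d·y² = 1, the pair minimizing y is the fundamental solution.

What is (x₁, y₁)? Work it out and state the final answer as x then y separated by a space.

399 20

√398 → a₀=19, period (1,18,1,38); ℓ=4 even so k=3
k=0  a_k=19  p_k/q_k = 19/1
k=1  a_k=1  p_k/q_k = 20/1
k=2  a_k=18  p_k/q_k = 379/19
k=3  a_k=1  p_k/q_k = 399/20
→ (399, 20).  Check: 399²=159201, 398·20²=159200, difference 1.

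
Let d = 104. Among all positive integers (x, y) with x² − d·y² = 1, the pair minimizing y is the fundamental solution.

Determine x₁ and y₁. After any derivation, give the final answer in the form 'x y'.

51 5

d=104: √d = [10; 5,20] (ℓ=2, even), read p_1/q_1
a_0=10:  p_0=10·1+0=10,  q_0=10·0+1=1
a_1=5:  p_1=5·10+1=51,  q_1=5·1+0=5
fundamental: x₁=51, y₁=5  (since 2601 − 104·25 = 1)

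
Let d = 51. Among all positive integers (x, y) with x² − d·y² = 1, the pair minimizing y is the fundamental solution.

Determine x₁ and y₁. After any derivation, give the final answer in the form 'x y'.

d=51: √d = [7; 7,14] (ℓ=2, even), read p_1/q_1
step 0: (7, 1)  from 7·(1,0) + (0,1)
step 1: (50, 7)  from 7·(7,1) + (1,0)
→ (50, 7).  Check: 50²=2500, 51·7²=2499, difference 1.

50 7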